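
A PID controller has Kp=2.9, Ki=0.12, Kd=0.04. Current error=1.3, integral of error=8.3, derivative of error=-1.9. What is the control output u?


u = Kp*e + Ki*int(e) + Kd*de/dt
= 2.9*1.3 + 0.12*8.3 + 0.04*(-1.9)
= 3.77 + 0.996 + -0.076
= 4.69


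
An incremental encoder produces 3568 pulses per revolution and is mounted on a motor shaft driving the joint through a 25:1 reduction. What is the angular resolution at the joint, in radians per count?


counts per rev = 3568
effective counts at joint = 3568 * 25 = 89200
resolution = 2*pi / 89200
= 7.0439e-05 rad/count


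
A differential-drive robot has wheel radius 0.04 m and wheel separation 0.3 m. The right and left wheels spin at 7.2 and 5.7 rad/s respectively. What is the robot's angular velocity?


vR = r*wR = 0.04*7.2 = 0.288 m/s
vL = r*wL = 0.04*5.7 = 0.228 m/s
v = (vR+vL)/2 = 0.258 m/s
omega = (vR-vL)/L = 0.2 rad/s
angular velocity = 0.2 rad/s


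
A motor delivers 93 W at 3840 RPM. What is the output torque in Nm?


omega = 3840 * 2*pi/60 = 402.1239 rad/s
tau = P / omega = 93 / 402.1239
= 0.2313 Nm


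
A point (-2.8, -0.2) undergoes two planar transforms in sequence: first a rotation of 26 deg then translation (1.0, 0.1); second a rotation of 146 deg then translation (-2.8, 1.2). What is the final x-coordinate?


After transform 1:
x1 = cos(26)*-2.8 - sin(26)*-0.2 + 1.0 = -1.4289
y1 = sin(26)*-2.8 + cos(26)*-0.2 + 0.1 = -1.3072
After transform 2:
x2 = cos(146)*-1.4289 - sin(146)*-1.3072 + -2.8
= -0.8844


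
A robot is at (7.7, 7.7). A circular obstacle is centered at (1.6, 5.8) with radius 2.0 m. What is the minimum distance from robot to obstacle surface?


center_dist = sqrt((7.7-1.6)^2 + (7.7-5.8)^2)
= sqrt(37.21 + 3.61)
= 6.3891
min_dist = center_dist - radius = 6.3891 - 2.0 = 4.3891 m


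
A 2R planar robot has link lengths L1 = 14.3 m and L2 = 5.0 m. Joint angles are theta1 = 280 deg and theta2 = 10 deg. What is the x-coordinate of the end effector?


Convert angles to radians: theta1 = 4.8869, theta2 = 0.1745
x = L1*cos(theta1) + L2*cos(theta1+theta2)
x = 2.4832 + 1.7101
x = 4.1933


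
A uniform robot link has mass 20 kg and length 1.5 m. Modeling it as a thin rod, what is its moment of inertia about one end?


I = (1/3) * m * L^2
= (1/3) * 20 * 1.5^2
= 0.333333 * 20 * 2.25
= 15.0 kg*m^2


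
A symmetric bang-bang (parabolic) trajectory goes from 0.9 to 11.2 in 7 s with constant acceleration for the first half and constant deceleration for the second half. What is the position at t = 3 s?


Symmetric rest-to-rest: each phase covers (pf-p0)/2 in time T/2. 0.5*a*(T/2)^2 = (pf-p0)/2 => a = 4*(pf-p0)/T^2
a = 4*(11.2-0.9)/7^2 = 0.8408
t = 3 is in the acceleration phase (t <= T/2).
p = p0 + 0.5*a*t^2 = 0.9 + 0.5*0.8408*3^2
= 4.6837


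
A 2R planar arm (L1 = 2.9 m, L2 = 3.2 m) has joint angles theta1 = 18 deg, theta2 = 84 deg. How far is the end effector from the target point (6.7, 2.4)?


End effector via forward kinematics:
x = L1*cos(t1) + L2*cos(t1+t2) = 2.0927
y = L1*sin(t1) + L2*sin(t1+t2) = 4.0262
Distance to target:
d = sqrt((6.7 - 2.0927)^2 + (2.4 - 4.0262)^2)
= sqrt(21.2268 + 2.6446)
= 4.8858 m


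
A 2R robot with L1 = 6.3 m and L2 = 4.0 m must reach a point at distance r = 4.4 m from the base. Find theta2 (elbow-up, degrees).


cos(theta2) = (r^2 - L1^2 - L2^2) / (2*L1*L2)
cos(theta2) = (19.36 - 39.69 - 16.0) / 50.4
cos(theta2) = -0.720833
theta2 = 136.1233 degrees


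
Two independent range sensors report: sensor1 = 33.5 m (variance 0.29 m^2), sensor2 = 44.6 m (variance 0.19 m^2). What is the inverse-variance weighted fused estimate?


w1 = (1/var1) / (1/var1 + 1/var2)
   = 3.4483 / (3.4483 + 5.2632) = 0.3958
w2 = 1 - w1 = 0.6042
fused = w1*s1 + w2*s2 = 13.2604 + 26.9458
= 40.2063 m


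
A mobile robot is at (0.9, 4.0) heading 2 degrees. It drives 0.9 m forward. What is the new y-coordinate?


y_new = y0 + d*sin(theta)
= 4.0 + 0.9*sin(2)
= 4.0 + 0.0314
= 4.0314


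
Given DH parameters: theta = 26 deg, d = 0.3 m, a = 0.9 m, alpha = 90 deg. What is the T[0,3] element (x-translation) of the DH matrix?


T[0,3] = a * cos(theta)
= 0.9 * cos(26 deg)
= 0.9 * 0.8988
= 0.8089


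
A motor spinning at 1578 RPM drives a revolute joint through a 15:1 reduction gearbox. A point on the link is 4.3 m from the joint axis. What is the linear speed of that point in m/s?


omega_motor = 1578 * 2*pi/60 = 165.2478 rad/s
omega_joint = omega_motor / 15 = 11.0165 rad/s
v = omega_joint * r = 11.0165 * 4.3
= 47.371 m/s


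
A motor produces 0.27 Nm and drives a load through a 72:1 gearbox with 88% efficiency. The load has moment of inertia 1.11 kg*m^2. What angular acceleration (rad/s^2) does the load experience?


tau_out = tau_motor * N * eta
= 0.27 * 72 * 0.88 = 17.1072 Nm
alpha = tau_out / I = 17.1072 / 1.11
= 15.4119 rad/s^2


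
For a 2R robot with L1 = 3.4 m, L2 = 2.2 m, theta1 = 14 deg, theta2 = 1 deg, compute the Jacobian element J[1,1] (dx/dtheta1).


J[1,1] = -L1*sin(t1) - L2*sin(t1+t2)
= -3.4*sin(14) - 2.2*sin(15)
= -1.3919


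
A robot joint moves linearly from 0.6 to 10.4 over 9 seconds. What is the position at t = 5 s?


s = t/T = 5/9 = 0.5556
p(t) = p0 + (pf-p0)*s
= 0.6 + (10.4 - 0.6) * 0.5556
= 6.0444


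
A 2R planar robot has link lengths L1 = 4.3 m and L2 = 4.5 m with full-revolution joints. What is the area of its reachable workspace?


r_max = L1 + L2 = 8.8 m
r_min = |L1 - L2| = 0.2 m
Area = pi*(r_max^2 - r_min^2)
= pi*(77.44 - 0.04)
= pi * 77.4
= 243.1593 m^2


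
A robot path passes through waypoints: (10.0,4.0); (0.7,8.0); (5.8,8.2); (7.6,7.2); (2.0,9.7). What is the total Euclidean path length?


Segment lengths:
  seg1 = sqrt((-9.3)^2 + (4.0)^2) = 10.1237
  seg2 = sqrt((5.1)^2 + (0.2)^2) = 5.1039
  seg3 = sqrt((1.8)^2 + (-1.0)^2) = 2.0591
  seg4 = sqrt((-5.6)^2 + (2.5)^2) = 6.1327
Total = 23.4195


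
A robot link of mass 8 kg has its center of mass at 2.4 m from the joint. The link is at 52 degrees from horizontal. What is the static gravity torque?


tau = m*g*L*cos(angle)
= 8 * 9.81 * 2.4 * cos(52 deg)
= 8 * 9.81 * 2.4 * 0.6157
= 115.9611 Nm


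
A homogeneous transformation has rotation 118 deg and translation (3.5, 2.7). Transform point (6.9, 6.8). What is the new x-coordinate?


x' = cos(theta)*px - sin(theta)*py + tx
= -0.4695*6.9 - 0.8829*6.8 + 3.5
= -5.7434


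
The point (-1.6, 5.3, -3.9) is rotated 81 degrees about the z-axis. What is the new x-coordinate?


Rotation about z-axis: x' = x*cos(theta) - y*sin(theta)
= -1.6 * 0.1564 - 5.3 * 0.9877
= -5.485


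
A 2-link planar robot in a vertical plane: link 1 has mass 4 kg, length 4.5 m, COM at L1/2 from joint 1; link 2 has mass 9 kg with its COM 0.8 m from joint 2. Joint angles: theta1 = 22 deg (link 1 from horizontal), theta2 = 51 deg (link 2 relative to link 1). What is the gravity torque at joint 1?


Horizontal distance from joint 1 to link-1 COM:
  x_c1 = (L1/2)*cos(t1) = 2.25 * 0.9272 = 2.0862 m
Horizontal distance from joint 1 to link-2 COM:
  x_c2 = L1*cos(t1) + Lc2*cos(t1+t2)
       = 4.5*0.9272 + 0.8*0.2924 = 4.4062 m
tau1 = m1*g*x_c1 + m2*g*x_c2
     = 4*9.81*2.0862 + 9*9.81*4.4062
     = 81.8611 + 389.0256
     = 470.8866 Nm


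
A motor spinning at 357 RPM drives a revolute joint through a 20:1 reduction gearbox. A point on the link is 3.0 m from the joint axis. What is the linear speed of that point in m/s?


omega_motor = 357 * 2*pi/60 = 37.385 rad/s
omega_joint = omega_motor / 20 = 1.8692 rad/s
v = omega_joint * r = 1.8692 * 3.0
= 5.6077 m/s


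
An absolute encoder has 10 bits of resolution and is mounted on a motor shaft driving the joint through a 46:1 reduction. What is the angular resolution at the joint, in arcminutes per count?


counts = 2^10 = 1024
effective counts at joint = 1024 * 46 = 47104
resolution = 360*60 / 47104
= 0.4586 arcmin/count


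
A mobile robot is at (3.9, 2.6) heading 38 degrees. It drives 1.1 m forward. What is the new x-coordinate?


x_new = x0 + d*cos(theta)
= 3.9 + 1.1*cos(38)
= 3.9 + 0.8668
= 4.7668


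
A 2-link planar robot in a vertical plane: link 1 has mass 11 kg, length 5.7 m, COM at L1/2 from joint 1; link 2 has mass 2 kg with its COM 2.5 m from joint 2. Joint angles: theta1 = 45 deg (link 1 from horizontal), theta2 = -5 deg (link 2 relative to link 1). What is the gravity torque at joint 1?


Horizontal distance from joint 1 to link-1 COM:
  x_c1 = (L1/2)*cos(t1) = 2.85 * 0.7071 = 2.0153 m
Horizontal distance from joint 1 to link-2 COM:
  x_c2 = L1*cos(t1) + Lc2*cos(t1+t2)
       = 5.7*0.7071 + 2.5*0.766 = 5.9456 m
tau1 = m1*g*x_c1 + m2*g*x_c2
     = 11*9.81*2.0153 + 2*9.81*5.9456
     = 217.4661 + 116.6531
     = 334.1192 Nm


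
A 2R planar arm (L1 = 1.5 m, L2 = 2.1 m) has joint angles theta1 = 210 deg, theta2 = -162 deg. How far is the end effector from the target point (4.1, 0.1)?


End effector via forward kinematics:
x = L1*cos(t1) + L2*cos(t1+t2) = 0.1061
y = L1*sin(t1) + L2*sin(t1+t2) = 0.8106
Distance to target:
d = sqrt((4.1 - 0.1061)^2 + (0.1 - 0.8106)^2)
= sqrt(15.9509 + 0.505)
= 4.0566 m


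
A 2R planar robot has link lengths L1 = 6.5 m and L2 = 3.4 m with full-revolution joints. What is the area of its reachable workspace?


r_max = L1 + L2 = 9.9 m
r_min = |L1 - L2| = 3.1 m
Area = pi*(r_max^2 - r_min^2)
= pi*(98.01 - 9.61)
= pi * 88.4
= 277.7168 m^2


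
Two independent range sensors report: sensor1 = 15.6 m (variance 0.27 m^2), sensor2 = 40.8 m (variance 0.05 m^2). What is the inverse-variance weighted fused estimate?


w1 = (1/var1) / (1/var1 + 1/var2)
   = 3.7037 / (3.7037 + 20.0) = 0.1562
w2 = 1 - w1 = 0.8438
fused = w1*s1 + w2*s2 = 2.4375 + 34.425
= 36.8625 m


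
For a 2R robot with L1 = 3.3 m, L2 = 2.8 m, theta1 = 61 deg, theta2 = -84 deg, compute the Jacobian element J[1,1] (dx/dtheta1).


J[1,1] = -L1*sin(t1) - L2*sin(t1+t2)
= -3.3*sin(61) - 2.8*sin(-23)
= -1.7922


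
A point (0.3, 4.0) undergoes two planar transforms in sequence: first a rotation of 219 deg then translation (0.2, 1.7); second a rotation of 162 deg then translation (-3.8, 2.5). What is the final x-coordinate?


After transform 1:
x1 = cos(219)*0.3 - sin(219)*4.0 + 0.2 = 2.4841
y1 = sin(219)*0.3 + cos(219)*4.0 + 1.7 = -1.5974
After transform 2:
x2 = cos(162)*2.4841 - sin(162)*-1.5974 + -3.8
= -5.6689


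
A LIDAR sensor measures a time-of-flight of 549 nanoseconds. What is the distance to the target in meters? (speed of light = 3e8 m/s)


tof = 549 ns = 5.49e-07 s
dist = c * tof / 2
= 3e8 * 5.49e-07 / 2
= 82.35 m


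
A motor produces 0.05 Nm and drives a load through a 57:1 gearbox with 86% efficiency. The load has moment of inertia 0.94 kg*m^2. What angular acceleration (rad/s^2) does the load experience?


tau_out = tau_motor * N * eta
= 0.05 * 57 * 0.86 = 2.451 Nm
alpha = tau_out / I = 2.451 / 0.94
= 2.6074 rad/s^2


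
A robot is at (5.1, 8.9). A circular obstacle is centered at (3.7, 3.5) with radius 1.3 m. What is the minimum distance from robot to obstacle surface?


center_dist = sqrt((5.1-3.7)^2 + (8.9-3.5)^2)
= sqrt(1.96 + 29.16)
= 5.5785
min_dist = center_dist - radius = 5.5785 - 1.3 = 4.2785 m


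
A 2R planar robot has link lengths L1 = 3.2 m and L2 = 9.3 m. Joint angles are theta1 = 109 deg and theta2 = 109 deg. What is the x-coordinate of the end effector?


Convert angles to radians: theta1 = 1.9024, theta2 = 1.9024
x = L1*cos(theta1) + L2*cos(theta1+theta2)
x = -1.0418 + -7.3285
x = -8.3703


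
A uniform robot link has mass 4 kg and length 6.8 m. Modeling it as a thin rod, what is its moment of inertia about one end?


I = (1/3) * m * L^2
= (1/3) * 4 * 6.8^2
= 0.333333 * 4 * 46.24
= 61.6533 kg*m^2


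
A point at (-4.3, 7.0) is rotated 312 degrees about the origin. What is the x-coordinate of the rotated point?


x' = x*cos(theta) - y*sin(theta)
cos(312 deg) = 0.6691, sin(312 deg) = -0.7431
x' = -4.3 * 0.6691 - 7.0 * -0.7431
= -2.8773 - -5.202
= 2.3248


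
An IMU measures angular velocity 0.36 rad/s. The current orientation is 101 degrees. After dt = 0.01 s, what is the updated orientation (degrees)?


delta_theta = w * dt = 0.36 * 0.01 = 0.0036 rad
= 0.2063 deg
theta_new = 101 + 0.2063 = 101.2063 deg


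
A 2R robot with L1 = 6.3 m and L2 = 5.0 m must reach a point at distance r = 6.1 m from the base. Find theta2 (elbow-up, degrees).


cos(theta2) = (r^2 - L1^2 - L2^2) / (2*L1*L2)
cos(theta2) = (37.21 - 39.69 - 25.0) / 63.0
cos(theta2) = -0.43619
theta2 = 115.8611 degrees


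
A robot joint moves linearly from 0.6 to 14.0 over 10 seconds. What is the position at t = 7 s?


s = t/T = 7/10 = 0.7
p(t) = p0 + (pf-p0)*s
= 0.6 + (14.0 - 0.6) * 0.7
= 9.98


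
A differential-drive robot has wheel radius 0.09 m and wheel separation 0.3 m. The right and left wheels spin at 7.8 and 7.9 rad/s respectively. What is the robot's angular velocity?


vR = r*wR = 0.09*7.8 = 0.702 m/s
vL = r*wL = 0.09*7.9 = 0.711 m/s
v = (vR+vL)/2 = 0.7065 m/s
omega = (vR-vL)/L = -0.03 rad/s
angular velocity = -0.03 rad/s


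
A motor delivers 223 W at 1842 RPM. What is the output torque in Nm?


omega = 1842 * 2*pi/60 = 192.8938 rad/s
tau = P / omega = 223 / 192.8938
= 1.1561 Nm


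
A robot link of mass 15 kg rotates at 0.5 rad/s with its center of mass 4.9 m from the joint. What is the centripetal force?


F = m * omega^2 * r
= 15 * 0.5^2 * 4.9
= 15 * 0.25 * 4.9
= 18.375 N


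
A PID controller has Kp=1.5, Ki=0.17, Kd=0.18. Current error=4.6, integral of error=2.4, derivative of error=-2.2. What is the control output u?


u = Kp*e + Ki*int(e) + Kd*de/dt
= 1.5*4.6 + 0.17*2.4 + 0.18*(-2.2)
= 6.9 + 0.408 + -0.396
= 6.912


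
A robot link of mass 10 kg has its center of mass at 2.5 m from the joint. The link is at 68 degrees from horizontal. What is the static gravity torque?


tau = m*g*L*cos(angle)
= 10 * 9.81 * 2.5 * cos(68 deg)
= 10 * 9.81 * 2.5 * 0.3746
= 91.8723 Nm


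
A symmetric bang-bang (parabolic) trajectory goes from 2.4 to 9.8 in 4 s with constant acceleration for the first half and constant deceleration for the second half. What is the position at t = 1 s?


Symmetric rest-to-rest: each phase covers (pf-p0)/2 in time T/2. 0.5*a*(T/2)^2 = (pf-p0)/2 => a = 4*(pf-p0)/T^2
a = 4*(9.8-2.4)/4^2 = 1.85
t = 1 is in the acceleration phase (t <= T/2).
p = p0 + 0.5*a*t^2 = 2.4 + 0.5*1.85*1^2
= 3.325


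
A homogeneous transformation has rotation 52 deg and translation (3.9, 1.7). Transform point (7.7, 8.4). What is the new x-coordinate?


x' = cos(theta)*px - sin(theta)*py + tx
= 0.6157*7.7 - 0.788*8.4 + 3.9
= 2.0213


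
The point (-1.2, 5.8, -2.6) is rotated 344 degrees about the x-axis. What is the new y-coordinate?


Rotation about x-axis: y' = y*cos(theta) - z*sin(theta)
= 5.8 * 0.9613 - -2.6 * -0.2756
= 4.8587


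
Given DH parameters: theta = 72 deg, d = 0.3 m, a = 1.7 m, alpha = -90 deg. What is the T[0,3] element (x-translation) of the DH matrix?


T[0,3] = a * cos(theta)
= 1.7 * cos(72 deg)
= 1.7 * 0.309
= 0.5253


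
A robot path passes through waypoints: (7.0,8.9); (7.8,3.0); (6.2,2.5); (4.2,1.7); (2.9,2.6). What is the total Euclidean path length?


Segment lengths:
  seg1 = sqrt((0.8)^2 + (-5.9)^2) = 5.954
  seg2 = sqrt((-1.6)^2 + (-0.5)^2) = 1.6763
  seg3 = sqrt((-2.0)^2 + (-0.8)^2) = 2.1541
  seg4 = sqrt((-1.3)^2 + (0.9)^2) = 1.5811
Total = 11.3655


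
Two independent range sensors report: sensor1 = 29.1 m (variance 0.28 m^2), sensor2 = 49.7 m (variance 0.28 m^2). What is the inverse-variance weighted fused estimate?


w1 = (1/var1) / (1/var1 + 1/var2)
   = 3.5714 / (3.5714 + 3.5714) = 0.5
w2 = 1 - w1 = 0.5
fused = w1*s1 + w2*s2 = 14.55 + 24.85
= 39.4 m


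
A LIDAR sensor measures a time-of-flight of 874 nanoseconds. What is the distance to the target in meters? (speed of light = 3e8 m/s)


tof = 874 ns = 8.74e-07 s
dist = c * tof / 2
= 3e8 * 8.74e-07 / 2
= 131.1 m


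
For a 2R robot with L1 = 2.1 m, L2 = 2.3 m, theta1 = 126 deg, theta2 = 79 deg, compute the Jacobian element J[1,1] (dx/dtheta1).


J[1,1] = -L1*sin(t1) - L2*sin(t1+t2)
= -2.1*sin(126) - 2.3*sin(205)
= -0.7269


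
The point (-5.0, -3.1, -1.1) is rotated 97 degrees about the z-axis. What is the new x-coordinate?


Rotation about z-axis: x' = x*cos(theta) - y*sin(theta)
= -5.0 * -0.1219 - -3.1 * 0.9925
= 3.6862


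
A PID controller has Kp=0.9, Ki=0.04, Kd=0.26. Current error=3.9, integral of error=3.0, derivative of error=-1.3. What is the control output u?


u = Kp*e + Ki*int(e) + Kd*de/dt
= 0.9*3.9 + 0.04*3.0 + 0.26*(-1.3)
= 3.51 + 0.12 + -0.338
= 3.292


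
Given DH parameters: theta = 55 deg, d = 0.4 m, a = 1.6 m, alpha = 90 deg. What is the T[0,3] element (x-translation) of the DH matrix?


T[0,3] = a * cos(theta)
= 1.6 * cos(55 deg)
= 1.6 * 0.5736
= 0.9177


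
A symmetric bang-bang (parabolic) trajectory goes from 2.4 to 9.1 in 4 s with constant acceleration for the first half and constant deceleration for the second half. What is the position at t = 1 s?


Symmetric rest-to-rest: each phase covers (pf-p0)/2 in time T/2. 0.5*a*(T/2)^2 = (pf-p0)/2 => a = 4*(pf-p0)/T^2
a = 4*(9.1-2.4)/4^2 = 1.675
t = 1 is in the acceleration phase (t <= T/2).
p = p0 + 0.5*a*t^2 = 2.4 + 0.5*1.675*1^2
= 3.2375


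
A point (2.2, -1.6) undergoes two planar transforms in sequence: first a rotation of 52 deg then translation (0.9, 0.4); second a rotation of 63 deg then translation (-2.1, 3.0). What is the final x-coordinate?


After transform 1:
x1 = cos(52)*2.2 - sin(52)*-1.6 + 0.9 = 3.5153
y1 = sin(52)*2.2 + cos(52)*-1.6 + 0.4 = 1.1486
After transform 2:
x2 = cos(63)*3.5153 - sin(63)*1.1486 + -2.1
= -1.5275


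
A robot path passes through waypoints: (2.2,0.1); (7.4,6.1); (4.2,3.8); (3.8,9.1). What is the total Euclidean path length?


Segment lengths:
  seg1 = sqrt((5.2)^2 + (6.0)^2) = 7.9398
  seg2 = sqrt((-3.2)^2 + (-2.3)^2) = 3.9408
  seg3 = sqrt((-0.4)^2 + (5.3)^2) = 5.3151
Total = 17.1957


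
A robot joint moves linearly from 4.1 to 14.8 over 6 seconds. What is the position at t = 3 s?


s = t/T = 3/6 = 0.5
p(t) = p0 + (pf-p0)*s
= 4.1 + (14.8 - 4.1) * 0.5
= 9.45


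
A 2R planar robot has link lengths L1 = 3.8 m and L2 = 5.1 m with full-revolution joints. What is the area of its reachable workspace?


r_max = L1 + L2 = 8.9 m
r_min = |L1 - L2| = 1.3 m
Area = pi*(r_max^2 - r_min^2)
= pi*(79.21 - 1.69)
= pi * 77.52
= 243.5363 m^2


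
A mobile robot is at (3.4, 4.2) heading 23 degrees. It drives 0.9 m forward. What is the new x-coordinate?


x_new = x0 + d*cos(theta)
= 3.4 + 0.9*cos(23)
= 3.4 + 0.8285
= 4.2285


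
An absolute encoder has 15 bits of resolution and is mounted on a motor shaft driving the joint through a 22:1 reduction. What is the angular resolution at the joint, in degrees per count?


counts = 2^15 = 32768
effective counts at joint = 32768 * 22 = 720896
resolution = 360 / 720896
= 4.9938e-04 deg/count


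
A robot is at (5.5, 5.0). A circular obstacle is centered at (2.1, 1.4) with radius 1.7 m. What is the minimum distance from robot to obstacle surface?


center_dist = sqrt((5.5-2.1)^2 + (5.0-1.4)^2)
= sqrt(11.56 + 12.96)
= 4.9518
min_dist = center_dist - radius = 4.9518 - 1.7 = 3.2518 m


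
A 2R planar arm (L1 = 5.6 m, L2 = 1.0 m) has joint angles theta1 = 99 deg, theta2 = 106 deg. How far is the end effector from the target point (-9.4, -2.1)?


End effector via forward kinematics:
x = L1*cos(t1) + L2*cos(t1+t2) = -1.7823
y = L1*sin(t1) + L2*sin(t1+t2) = 5.1084
Distance to target:
d = sqrt((-9.4 - -1.7823)^2 + (-2.1 - 5.1084)^2)
= sqrt(58.0287 + 51.9616)
= 10.4876 m


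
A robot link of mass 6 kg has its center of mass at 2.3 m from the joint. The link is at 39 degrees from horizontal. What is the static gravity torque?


tau = m*g*L*cos(angle)
= 6 * 9.81 * 2.3 * cos(39 deg)
= 6 * 9.81 * 2.3 * 0.7771
= 105.2085 Nm


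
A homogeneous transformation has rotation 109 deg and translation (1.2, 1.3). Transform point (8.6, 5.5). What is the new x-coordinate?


x' = cos(theta)*px - sin(theta)*py + tx
= -0.3256*8.6 - 0.9455*5.5 + 1.2
= -6.8002


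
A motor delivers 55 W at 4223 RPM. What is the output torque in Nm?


omega = 4223 * 2*pi/60 = 442.2315 rad/s
tau = P / omega = 55 / 442.2315
= 0.1244 Nm


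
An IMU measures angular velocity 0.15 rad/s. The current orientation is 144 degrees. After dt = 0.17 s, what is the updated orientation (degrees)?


delta_theta = w * dt = 0.15 * 0.17 = 0.0255 rad
= 1.461 deg
theta_new = 144 + 1.461 = 145.461 deg


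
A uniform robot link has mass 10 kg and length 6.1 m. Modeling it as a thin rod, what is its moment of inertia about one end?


I = (1/3) * m * L^2
= (1/3) * 10 * 6.1^2
= 0.333333 * 10 * 37.21
= 124.0333 kg*m^2


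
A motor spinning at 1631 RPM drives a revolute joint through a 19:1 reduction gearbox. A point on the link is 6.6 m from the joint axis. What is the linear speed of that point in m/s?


omega_motor = 1631 * 2*pi/60 = 170.7979 rad/s
omega_joint = omega_motor / 19 = 8.9894 rad/s
v = omega_joint * r = 8.9894 * 6.6
= 59.3298 m/s


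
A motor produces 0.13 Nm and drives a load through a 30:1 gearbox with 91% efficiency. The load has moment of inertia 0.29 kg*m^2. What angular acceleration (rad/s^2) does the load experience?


tau_out = tau_motor * N * eta
= 0.13 * 30 * 0.91 = 3.549 Nm
alpha = tau_out / I = 3.549 / 0.29
= 12.2379 rad/s^2


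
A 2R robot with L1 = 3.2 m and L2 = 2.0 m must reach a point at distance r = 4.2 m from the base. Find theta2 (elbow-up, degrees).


cos(theta2) = (r^2 - L1^2 - L2^2) / (2*L1*L2)
cos(theta2) = (17.64 - 10.24 - 4.0) / 12.8
cos(theta2) = 0.265625
theta2 = 74.5959 degrees


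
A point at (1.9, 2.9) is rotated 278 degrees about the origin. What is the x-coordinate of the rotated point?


x' = x*cos(theta) - y*sin(theta)
cos(278 deg) = 0.1392, sin(278 deg) = -0.9903
x' = 1.9 * 0.1392 - 2.9 * -0.9903
= 0.2644 - -2.8718
= 3.1362


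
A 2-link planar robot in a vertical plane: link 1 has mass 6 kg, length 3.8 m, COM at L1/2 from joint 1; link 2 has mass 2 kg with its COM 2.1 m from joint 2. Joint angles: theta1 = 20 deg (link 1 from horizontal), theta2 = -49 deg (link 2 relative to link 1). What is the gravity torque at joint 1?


Horizontal distance from joint 1 to link-1 COM:
  x_c1 = (L1/2)*cos(t1) = 1.9 * 0.9397 = 1.7854 m
Horizontal distance from joint 1 to link-2 COM:
  x_c2 = L1*cos(t1) + Lc2*cos(t1+t2)
       = 3.8*0.9397 + 2.1*0.8746 = 5.4075 m
tau1 = m1*g*x_c1 + m2*g*x_c2
     = 6*9.81*1.7854 + 2*9.81*5.4075
     = 105.0896 + 106.0958
     = 211.1854 Nm


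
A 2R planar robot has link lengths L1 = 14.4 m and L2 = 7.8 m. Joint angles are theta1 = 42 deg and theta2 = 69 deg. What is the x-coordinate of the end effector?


Convert angles to radians: theta1 = 0.733, theta2 = 1.2043
x = L1*cos(theta1) + L2*cos(theta1+theta2)
x = 10.7013 + -2.7953
x = 7.906


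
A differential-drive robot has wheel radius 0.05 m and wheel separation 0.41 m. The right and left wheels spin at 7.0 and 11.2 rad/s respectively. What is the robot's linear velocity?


vR = r*wR = 0.05*7.0 = 0.35 m/s
vL = r*wL = 0.05*11.2 = 0.56 m/s
v = (vR+vL)/2 = 0.455 m/s
omega = (vR-vL)/L = -0.5122 rad/s
linear velocity = 0.455 m/s


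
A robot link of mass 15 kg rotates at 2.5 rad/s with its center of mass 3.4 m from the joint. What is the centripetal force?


F = m * omega^2 * r
= 15 * 2.5^2 * 3.4
= 15 * 6.25 * 3.4
= 318.75 N


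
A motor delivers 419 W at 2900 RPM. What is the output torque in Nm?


omega = 2900 * 2*pi/60 = 303.6873 rad/s
tau = P / omega = 419 / 303.6873
= 1.3797 Nm


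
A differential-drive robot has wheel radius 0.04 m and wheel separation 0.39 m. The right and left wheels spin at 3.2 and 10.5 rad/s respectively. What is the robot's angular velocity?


vR = r*wR = 0.04*3.2 = 0.128 m/s
vL = r*wL = 0.04*10.5 = 0.42 m/s
v = (vR+vL)/2 = 0.274 m/s
omega = (vR-vL)/L = -0.7487 rad/s
angular velocity = -0.7487 rad/s


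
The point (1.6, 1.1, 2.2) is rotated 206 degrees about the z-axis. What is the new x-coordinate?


Rotation about z-axis: x' = x*cos(theta) - y*sin(theta)
= 1.6 * -0.8988 - 1.1 * -0.4384
= -0.9559


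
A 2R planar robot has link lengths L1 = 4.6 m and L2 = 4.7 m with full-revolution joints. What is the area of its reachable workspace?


r_max = L1 + L2 = 9.3 m
r_min = |L1 - L2| = 0.1 m
Area = pi*(r_max^2 - r_min^2)
= pi*(86.49 - 0.01)
= pi * 86.48
= 271.6849 m^2


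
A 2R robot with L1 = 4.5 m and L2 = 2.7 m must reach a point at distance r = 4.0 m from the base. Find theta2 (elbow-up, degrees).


cos(theta2) = (r^2 - L1^2 - L2^2) / (2*L1*L2)
cos(theta2) = (16.0 - 20.25 - 7.29) / 24.3
cos(theta2) = -0.474897
theta2 = 118.3527 degrees


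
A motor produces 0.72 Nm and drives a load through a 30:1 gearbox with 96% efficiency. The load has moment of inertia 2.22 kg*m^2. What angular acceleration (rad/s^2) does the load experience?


tau_out = tau_motor * N * eta
= 0.72 * 30 * 0.96 = 20.736 Nm
alpha = tau_out / I = 20.736 / 2.22
= 9.3405 rad/s^2


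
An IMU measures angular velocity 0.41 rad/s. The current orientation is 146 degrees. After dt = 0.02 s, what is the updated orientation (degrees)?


delta_theta = w * dt = 0.41 * 0.02 = 0.0082 rad
= 0.4698 deg
theta_new = 146 + 0.4698 = 146.4698 deg


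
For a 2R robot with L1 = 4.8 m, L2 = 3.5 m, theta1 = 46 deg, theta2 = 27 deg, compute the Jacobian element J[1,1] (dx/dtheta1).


J[1,1] = -L1*sin(t1) - L2*sin(t1+t2)
= -4.8*sin(46) - 3.5*sin(73)
= -6.7999


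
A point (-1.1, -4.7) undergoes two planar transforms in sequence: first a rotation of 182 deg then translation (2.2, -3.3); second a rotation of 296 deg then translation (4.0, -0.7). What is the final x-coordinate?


After transform 1:
x1 = cos(182)*-1.1 - sin(182)*-4.7 + 2.2 = 3.1353
y1 = sin(182)*-1.1 + cos(182)*-4.7 + -3.3 = 1.4355
After transform 2:
x2 = cos(296)*3.1353 - sin(296)*1.4355 + 4.0
= 6.6647


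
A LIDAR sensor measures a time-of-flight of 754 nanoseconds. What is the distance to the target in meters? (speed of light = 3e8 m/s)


tof = 754 ns = 7.54e-07 s
dist = c * tof / 2
= 3e8 * 7.54e-07 / 2
= 113.1 m


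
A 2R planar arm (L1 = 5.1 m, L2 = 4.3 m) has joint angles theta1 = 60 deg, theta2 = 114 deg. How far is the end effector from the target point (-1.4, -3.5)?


End effector via forward kinematics:
x = L1*cos(t1) + L2*cos(t1+t2) = -1.7264
y = L1*sin(t1) + L2*sin(t1+t2) = 4.8662
Distance to target:
d = sqrt((-1.4 - -1.7264)^2 + (-3.5 - 4.8662)^2)
= sqrt(0.1066 + 69.9933)
= 8.3726 m


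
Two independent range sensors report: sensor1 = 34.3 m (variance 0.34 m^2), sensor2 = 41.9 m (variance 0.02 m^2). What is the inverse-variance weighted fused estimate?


w1 = (1/var1) / (1/var1 + 1/var2)
   = 2.9412 / (2.9412 + 50.0) = 0.0556
w2 = 1 - w1 = 0.9444
fused = w1*s1 + w2*s2 = 1.9056 + 39.5722
= 41.4778 m


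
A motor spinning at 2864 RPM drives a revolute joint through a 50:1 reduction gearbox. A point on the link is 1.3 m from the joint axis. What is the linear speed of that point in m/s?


omega_motor = 2864 * 2*pi/60 = 299.9174 rad/s
omega_joint = omega_motor / 50 = 5.9983 rad/s
v = omega_joint * r = 5.9983 * 1.3
= 7.7979 m/s


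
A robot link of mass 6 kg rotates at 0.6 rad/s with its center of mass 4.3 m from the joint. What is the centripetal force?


F = m * omega^2 * r
= 6 * 0.6^2 * 4.3
= 6 * 0.36 * 4.3
= 9.288 N


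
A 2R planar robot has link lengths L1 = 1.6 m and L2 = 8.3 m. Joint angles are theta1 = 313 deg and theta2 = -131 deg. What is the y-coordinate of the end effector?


Convert angles to radians: theta1 = 5.4629, theta2 = -2.2864
y = L1*sin(theta1) + L2*sin(theta1+theta2)
y = -1.1702 + -0.2897
y = -1.4598


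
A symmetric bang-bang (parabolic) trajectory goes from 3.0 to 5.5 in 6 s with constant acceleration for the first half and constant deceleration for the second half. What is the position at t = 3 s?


Symmetric rest-to-rest: each phase covers (pf-p0)/2 in time T/2. 0.5*a*(T/2)^2 = (pf-p0)/2 => a = 4*(pf-p0)/T^2
a = 4*(5.5-3.0)/6^2 = 0.2778
t = 3 is in the acceleration phase (t <= T/2).
p = p0 + 0.5*a*t^2 = 3.0 + 0.5*0.2778*3^2
= 4.25


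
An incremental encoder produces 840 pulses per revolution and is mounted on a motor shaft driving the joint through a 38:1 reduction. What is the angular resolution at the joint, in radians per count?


counts per rev = 840
effective counts at joint = 840 * 38 = 31920
resolution = 2*pi / 31920
= 1.9684e-04 rad/count


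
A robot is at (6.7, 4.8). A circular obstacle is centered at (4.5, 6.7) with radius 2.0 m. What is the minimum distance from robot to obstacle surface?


center_dist = sqrt((6.7-4.5)^2 + (4.8-6.7)^2)
= sqrt(4.84 + 3.61)
= 2.9069
min_dist = center_dist - radius = 2.9069 - 2.0 = 0.9069 m


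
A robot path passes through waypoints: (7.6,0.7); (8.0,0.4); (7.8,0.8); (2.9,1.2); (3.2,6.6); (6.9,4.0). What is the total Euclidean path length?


Segment lengths:
  seg1 = sqrt((0.4)^2 + (-0.3)^2) = 0.5
  seg2 = sqrt((-0.2)^2 + (0.4)^2) = 0.4472
  seg3 = sqrt((-4.9)^2 + (0.4)^2) = 4.9163
  seg4 = sqrt((0.3)^2 + (5.4)^2) = 5.4083
  seg5 = sqrt((3.7)^2 + (-2.6)^2) = 4.5222
Total = 15.794


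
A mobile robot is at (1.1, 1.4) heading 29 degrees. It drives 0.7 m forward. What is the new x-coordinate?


x_new = x0 + d*cos(theta)
= 1.1 + 0.7*cos(29)
= 1.1 + 0.6122
= 1.7122


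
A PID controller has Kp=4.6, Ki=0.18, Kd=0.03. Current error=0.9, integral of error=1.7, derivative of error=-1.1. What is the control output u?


u = Kp*e + Ki*int(e) + Kd*de/dt
= 4.6*0.9 + 0.18*1.7 + 0.03*(-1.1)
= 4.14 + 0.306 + -0.033
= 4.413


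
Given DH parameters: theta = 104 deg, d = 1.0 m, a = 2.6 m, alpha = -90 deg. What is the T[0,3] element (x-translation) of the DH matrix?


T[0,3] = a * cos(theta)
= 2.6 * cos(104 deg)
= 2.6 * -0.2419
= -0.629


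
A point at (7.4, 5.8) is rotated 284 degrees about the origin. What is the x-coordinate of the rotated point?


x' = x*cos(theta) - y*sin(theta)
cos(284 deg) = 0.2419, sin(284 deg) = -0.9703
x' = 7.4 * 0.2419 - 5.8 * -0.9703
= 1.7902 - -5.6277
= 7.4179


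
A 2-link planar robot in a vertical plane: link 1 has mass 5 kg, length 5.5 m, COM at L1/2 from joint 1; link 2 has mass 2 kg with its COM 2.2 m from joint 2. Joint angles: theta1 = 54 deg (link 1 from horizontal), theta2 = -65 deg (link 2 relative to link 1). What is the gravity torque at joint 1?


Horizontal distance from joint 1 to link-1 COM:
  x_c1 = (L1/2)*cos(t1) = 2.75 * 0.5878 = 1.6164 m
Horizontal distance from joint 1 to link-2 COM:
  x_c2 = L1*cos(t1) + Lc2*cos(t1+t2)
       = 5.5*0.5878 + 2.2*0.9816 = 5.3924 m
tau1 = m1*g*x_c1 + m2*g*x_c2
     = 5*9.81*1.6164 + 2*9.81*5.3924
     = 79.2849 + 105.7989
     = 185.0837 Nm


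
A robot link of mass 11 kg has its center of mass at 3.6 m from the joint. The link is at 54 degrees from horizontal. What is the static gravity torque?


tau = m*g*L*cos(angle)
= 11 * 9.81 * 3.6 * cos(54 deg)
= 11 * 9.81 * 3.6 * 0.5878
= 228.3405 Nm


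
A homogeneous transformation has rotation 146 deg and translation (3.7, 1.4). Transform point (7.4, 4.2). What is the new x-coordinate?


x' = cos(theta)*px - sin(theta)*py + tx
= -0.829*7.4 - 0.5592*4.2 + 3.7
= -4.7835


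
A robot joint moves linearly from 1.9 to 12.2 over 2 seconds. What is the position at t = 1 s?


s = t/T = 1/2 = 0.5
p(t) = p0 + (pf-p0)*s
= 1.9 + (12.2 - 1.9) * 0.5
= 7.05


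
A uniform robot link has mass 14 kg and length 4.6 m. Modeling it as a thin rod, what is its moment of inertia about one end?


I = (1/3) * m * L^2
= (1/3) * 14 * 4.6^2
= 0.333333 * 14 * 21.16
= 98.7467 kg*m^2


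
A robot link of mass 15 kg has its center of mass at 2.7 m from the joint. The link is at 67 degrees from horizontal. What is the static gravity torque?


tau = m*g*L*cos(angle)
= 15 * 9.81 * 2.7 * cos(67 deg)
= 15 * 9.81 * 2.7 * 0.3907
= 155.2394 Nm


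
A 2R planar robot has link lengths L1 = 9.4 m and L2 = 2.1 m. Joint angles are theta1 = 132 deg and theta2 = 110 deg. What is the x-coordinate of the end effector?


Convert angles to radians: theta1 = 2.3038, theta2 = 1.9199
x = L1*cos(theta1) + L2*cos(theta1+theta2)
x = -6.2898 + -0.9859
x = -7.2757


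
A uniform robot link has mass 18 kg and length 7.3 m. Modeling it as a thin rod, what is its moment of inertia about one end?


I = (1/3) * m * L^2
= (1/3) * 18 * 7.3^2
= 0.333333 * 18 * 53.29
= 319.74 kg*m^2


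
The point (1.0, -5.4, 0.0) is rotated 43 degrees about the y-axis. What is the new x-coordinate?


Rotation about y-axis: x' = x*cos(theta) + z*sin(theta)
= 1.0 * 0.7314 + 0.0 * 0.682
= 0.7314


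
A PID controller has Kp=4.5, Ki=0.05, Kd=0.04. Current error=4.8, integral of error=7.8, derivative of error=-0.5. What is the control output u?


u = Kp*e + Ki*int(e) + Kd*de/dt
= 4.5*4.8 + 0.05*7.8 + 0.04*(-0.5)
= 21.6 + 0.39 + -0.02
= 21.97


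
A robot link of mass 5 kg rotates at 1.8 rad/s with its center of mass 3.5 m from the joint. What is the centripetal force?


F = m * omega^2 * r
= 5 * 1.8^2 * 3.5
= 5 * 3.24 * 3.5
= 56.7 N


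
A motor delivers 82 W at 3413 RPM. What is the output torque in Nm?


omega = 3413 * 2*pi/60 = 357.4085 rad/s
tau = P / omega = 82 / 357.4085
= 0.2294 Nm


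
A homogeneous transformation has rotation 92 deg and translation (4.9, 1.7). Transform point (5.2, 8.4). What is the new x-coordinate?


x' = cos(theta)*px - sin(theta)*py + tx
= -0.0349*5.2 - 0.9994*8.4 + 4.9
= -3.6764


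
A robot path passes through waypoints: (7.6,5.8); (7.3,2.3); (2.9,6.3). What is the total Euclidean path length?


Segment lengths:
  seg1 = sqrt((-0.3)^2 + (-3.5)^2) = 3.5128
  seg2 = sqrt((-4.4)^2 + (4.0)^2) = 5.9464
Total = 9.4593


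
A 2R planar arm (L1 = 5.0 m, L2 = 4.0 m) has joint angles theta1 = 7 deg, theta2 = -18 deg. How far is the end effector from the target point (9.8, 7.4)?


End effector via forward kinematics:
x = L1*cos(t1) + L2*cos(t1+t2) = 8.8892
y = L1*sin(t1) + L2*sin(t1+t2) = -0.1539
Distance to target:
d = sqrt((9.8 - 8.8892)^2 + (7.4 - -0.1539)^2)
= sqrt(0.8295 + 57.0612)
= 7.6086 m


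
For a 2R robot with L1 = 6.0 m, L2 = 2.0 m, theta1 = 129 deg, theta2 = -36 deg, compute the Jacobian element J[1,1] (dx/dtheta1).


J[1,1] = -L1*sin(t1) - L2*sin(t1+t2)
= -6.0*sin(129) - 2.0*sin(93)
= -6.6601


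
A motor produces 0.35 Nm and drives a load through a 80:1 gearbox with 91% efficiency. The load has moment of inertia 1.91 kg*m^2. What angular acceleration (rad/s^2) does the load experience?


tau_out = tau_motor * N * eta
= 0.35 * 80 * 0.91 = 25.48 Nm
alpha = tau_out / I = 25.48 / 1.91
= 13.3403 rad/s^2


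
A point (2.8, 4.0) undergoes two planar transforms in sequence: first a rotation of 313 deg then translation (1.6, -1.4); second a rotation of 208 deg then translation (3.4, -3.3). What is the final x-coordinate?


After transform 1:
x1 = cos(313)*2.8 - sin(313)*4.0 + 1.6 = 6.435
y1 = sin(313)*2.8 + cos(313)*4.0 + -1.4 = -0.7198
After transform 2:
x2 = cos(208)*6.435 - sin(208)*-0.7198 + 3.4
= -2.6197


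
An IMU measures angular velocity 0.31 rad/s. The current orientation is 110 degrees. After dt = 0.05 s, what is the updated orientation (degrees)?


delta_theta = w * dt = 0.31 * 0.05 = 0.0155 rad
= 0.8881 deg
theta_new = 110 + 0.8881 = 110.8881 deg


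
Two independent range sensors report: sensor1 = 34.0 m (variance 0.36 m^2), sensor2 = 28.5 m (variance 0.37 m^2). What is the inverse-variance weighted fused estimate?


w1 = (1/var1) / (1/var1 + 1/var2)
   = 2.7778 / (2.7778 + 2.7027) = 0.5068
w2 = 1 - w1 = 0.4932
fused = w1*s1 + w2*s2 = 17.2329 + 14.0548
= 31.2877 m


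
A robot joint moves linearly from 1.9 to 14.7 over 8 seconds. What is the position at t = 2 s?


s = t/T = 2/8 = 0.25
p(t) = p0 + (pf-p0)*s
= 1.9 + (14.7 - 1.9) * 0.25
= 5.1


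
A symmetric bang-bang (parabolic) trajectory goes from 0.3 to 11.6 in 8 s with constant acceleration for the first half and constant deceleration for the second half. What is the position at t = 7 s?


Symmetric rest-to-rest: each phase covers (pf-p0)/2 in time T/2. 0.5*a*(T/2)^2 = (pf-p0)/2 => a = 4*(pf-p0)/T^2
a = 4*(11.6-0.3)/8^2 = 0.7062
t = 7 is in the deceleration phase (t > T/2).
p = pf - 0.5*a*(T-t)^2 = 11.6 - 0.5*0.7062*1^2
= 11.2469


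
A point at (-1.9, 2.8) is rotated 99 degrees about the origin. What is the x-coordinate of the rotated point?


x' = x*cos(theta) - y*sin(theta)
cos(99 deg) = -0.1564, sin(99 deg) = 0.9877
x' = -1.9 * -0.1564 - 2.8 * 0.9877
= 0.2972 - 2.7655
= -2.4683


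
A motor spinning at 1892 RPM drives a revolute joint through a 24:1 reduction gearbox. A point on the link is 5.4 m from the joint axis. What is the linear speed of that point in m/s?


omega_motor = 1892 * 2*pi/60 = 198.1298 rad/s
omega_joint = omega_motor / 24 = 8.2554 rad/s
v = omega_joint * r = 8.2554 * 5.4
= 44.5792 m/s


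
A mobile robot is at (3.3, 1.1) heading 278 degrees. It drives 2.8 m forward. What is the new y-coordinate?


y_new = y0 + d*sin(theta)
= 1.1 + 2.8*sin(278)
= 1.1 + -2.7728
= -1.6728


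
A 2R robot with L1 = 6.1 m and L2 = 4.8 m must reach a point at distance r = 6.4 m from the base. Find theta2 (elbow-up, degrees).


cos(theta2) = (r^2 - L1^2 - L2^2) / (2*L1*L2)
cos(theta2) = (40.96 - 37.21 - 23.04) / 58.56
cos(theta2) = -0.329406
theta2 = 109.2327 degrees


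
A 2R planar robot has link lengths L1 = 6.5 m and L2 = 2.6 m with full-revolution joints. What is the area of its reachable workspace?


r_max = L1 + L2 = 9.1 m
r_min = |L1 - L2| = 3.9 m
Area = pi*(r_max^2 - r_min^2)
= pi*(82.81 - 15.21)
= pi * 67.6
= 212.3717 m^2


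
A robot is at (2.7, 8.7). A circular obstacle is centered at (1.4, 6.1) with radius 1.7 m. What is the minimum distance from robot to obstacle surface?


center_dist = sqrt((2.7-1.4)^2 + (8.7-6.1)^2)
= sqrt(1.69 + 6.76)
= 2.9069
min_dist = center_dist - radius = 2.9069 - 1.7 = 1.2069 m


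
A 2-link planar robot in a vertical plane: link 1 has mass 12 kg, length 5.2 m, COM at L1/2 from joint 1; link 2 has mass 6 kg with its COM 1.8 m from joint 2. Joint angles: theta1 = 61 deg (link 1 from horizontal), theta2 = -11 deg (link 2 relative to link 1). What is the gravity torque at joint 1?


Horizontal distance from joint 1 to link-1 COM:
  x_c1 = (L1/2)*cos(t1) = 2.6 * 0.4848 = 1.2605 m
Horizontal distance from joint 1 to link-2 COM:
  x_c2 = L1*cos(t1) + Lc2*cos(t1+t2)
       = 5.2*0.4848 + 1.8*0.6428 = 3.678 m
tau1 = m1*g*x_c1 + m2*g*x_c2
     = 12*9.81*1.2605 + 6*9.81*3.678
     = 148.3867 + 216.4887
     = 364.8754 Nm


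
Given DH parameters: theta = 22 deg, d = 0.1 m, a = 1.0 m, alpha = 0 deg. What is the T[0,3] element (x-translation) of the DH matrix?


T[0,3] = a * cos(theta)
= 1.0 * cos(22 deg)
= 1.0 * 0.9272
= 0.9272


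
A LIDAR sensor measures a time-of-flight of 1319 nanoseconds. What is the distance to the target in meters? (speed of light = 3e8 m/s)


tof = 1319 ns = 1.319e-06 s
dist = c * tof / 2
= 3e8 * 1.319e-06 / 2
= 197.85 m


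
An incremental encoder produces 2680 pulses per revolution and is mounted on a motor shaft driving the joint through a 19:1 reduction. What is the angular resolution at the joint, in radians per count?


counts per rev = 2680
effective counts at joint = 2680 * 19 = 50920
resolution = 2*pi / 50920
= 1.2339e-04 rad/count


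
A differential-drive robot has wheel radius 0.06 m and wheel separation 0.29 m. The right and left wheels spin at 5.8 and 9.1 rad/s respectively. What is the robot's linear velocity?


vR = r*wR = 0.06*5.8 = 0.348 m/s
vL = r*wL = 0.06*9.1 = 0.546 m/s
v = (vR+vL)/2 = 0.447 m/s
omega = (vR-vL)/L = -0.6828 rad/s
linear velocity = 0.447 m/s


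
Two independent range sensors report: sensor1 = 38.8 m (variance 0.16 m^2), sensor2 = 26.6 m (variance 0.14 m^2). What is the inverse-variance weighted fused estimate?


w1 = (1/var1) / (1/var1 + 1/var2)
   = 6.25 / (6.25 + 7.1429) = 0.4667
w2 = 1 - w1 = 0.5333
fused = w1*s1 + w2*s2 = 18.1067 + 14.1867
= 32.2933 m
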